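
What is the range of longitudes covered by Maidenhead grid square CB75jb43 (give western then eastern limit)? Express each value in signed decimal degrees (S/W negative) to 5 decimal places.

-125.21667, -125.20833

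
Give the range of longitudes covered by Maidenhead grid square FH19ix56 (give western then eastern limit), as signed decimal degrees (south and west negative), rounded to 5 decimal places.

-77.29167, -77.28333

Field F=5, H=7: +5·20° lon, +7·10° lat → SW at lon -80°, lat -20°.
Square 1, 9: +1·2° lon, +9·1° lat → SW at lon -78°, lat -11°.
Subsquare i=8, x=23: +8·0.0833333° lon, +23·0.0416667° lat → SW at lon -77.3333°, lat -10.0417°.
Extended square 5, 6: +5·0.00833333° lon, +6·0.00416667° lat → SW at lon -77.2917°, lat -10.0167°.
Cell spans 0.00833333° lon × 0.00416667° lat.
west -77.29167, east -77.28333.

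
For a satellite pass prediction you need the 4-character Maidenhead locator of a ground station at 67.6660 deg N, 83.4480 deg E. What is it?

NP17

Offset from 180°W / 90°S: lon 263.45°, lat 157.67°.
Field: 263.45/20 → 13 → N, 157.67/10 → 15 → P; chars NP.
Square: 3.45/2 → 1, 7.67/1 → 7; chars 17.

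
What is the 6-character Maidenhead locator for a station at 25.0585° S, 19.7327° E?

JG94uw

Offset from 180°W / 90°S: lon 199.7327°, lat 64.9415°.
Field: lon ⌊199.7327/20⌋ = 9 → J; lat ⌊64.9415/10⌋ = 6 → G.
Square: lon ⌊19.7327/2⌋ = 9; lat ⌊4.9415/1⌋ = 4.
Subsquare: lon ⌊1.7327/0.0833333⌋ = 20 → u; lat ⌊0.9415/0.0416667⌋ = 22 → w.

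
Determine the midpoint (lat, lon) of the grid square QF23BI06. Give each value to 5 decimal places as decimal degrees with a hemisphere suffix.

36.63958° S, 144.08750° E

Field Q=16, F=5: +16·20° lon, +5·10° lat → SW at lon 140°, lat -40°.
Square 2, 3: +2·2° lon, +3·1° lat → SW at lon 144°, lat -37°.
Subsquare b=1, i=8: +1·0.0833333° lon, +8·0.0416667° lat → SW at lon 144.083°, lat -36.6667°.
Extended square 0, 6: +0·0.00833333° lon, +6·0.00416667° lat → SW at lon 144.083°, lat -36.6417°.
Cell spans 0.00833333° lon × 0.00416667° lat. Centre is SW corner plus half of each.
latitude 36.63958° S, longitude 144.08750° E.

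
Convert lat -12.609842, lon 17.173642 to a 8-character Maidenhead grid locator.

JH87oj03

Shift to the Maidenhead origin (180°W, 90°S): lon 197.17364, lat 77.39016.
Field: 197.17364/20 → 9 → J, 77.39016/10 → 7 → H; chars JH.
Square: 17.17364/2 → 8, 7.39016/1 → 7; chars 87.
Subsquare: 1.17364/0.0833333 → 14 → o, 0.39016/0.0416667 → 9 → j; chars oj.
Extended square: 0.00698/0.00833333 → 0, 0.01516/0.00416667 → 3; chars 03.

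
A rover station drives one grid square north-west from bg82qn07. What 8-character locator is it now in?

BG82pn98

Longitude extended square 0; −1 → -1, wraps to 9, carry into subsquare.
Longitude subsquare q = 16; −1 → 15 = p.
Latitude extended square 7; +1 → 8.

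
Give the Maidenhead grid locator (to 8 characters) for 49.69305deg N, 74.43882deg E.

Add 180° to longitude and 90° to latitude: 254.43882, 139.69305.
Field (20°×10°, letters A–R): 254.43882/20 → 12 → M, 139.69305/10 → 13 → N; chars MN.
Square (2°×1°, digits 0–9): 14.43882/2 → 7, 9.69305/1 → 9; chars 79.
Subsquare (5′×2.5′, letters a–x): 0.43882/0.0833333 → 5 → f, 0.69305/0.0416667 → 16 → q; chars fq.
Extended square (30″×15″, digits 0–9): 0.02215/0.00833333 → 2, 0.02638/0.00416667 → 6; chars 26.

MN79fq26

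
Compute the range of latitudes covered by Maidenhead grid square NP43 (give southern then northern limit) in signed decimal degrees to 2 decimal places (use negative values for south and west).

Field N=13, P=15: +13·20° lon, +15·10° lat → SW at lon 80°, lat 60°.
Square 4, 3: +4·2° lon, +3·1° lat → SW at lon 88°, lat 63°.
Cell spans 2° lon × 1° lat.
south 63.00, north 64.00.

63.00, 64.00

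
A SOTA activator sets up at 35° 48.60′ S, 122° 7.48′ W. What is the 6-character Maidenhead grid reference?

Shift to the Maidenhead origin (180°W, 90°S): lon 57.8753, lat 54.1900.
Field: 57.8753/20 → 2 → C, 54.1900/10 → 5 → F; chars CF.
Square: 17.8753/2 → 8, 4.1900/1 → 4; chars 84.
Subsquare: 1.8753/0.0833333 → 22 → w, 0.1900/0.0416667 → 4 → e; chars we.

CF84we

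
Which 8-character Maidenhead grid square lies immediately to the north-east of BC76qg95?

BC76rg06

Longitude extended square 9; +1 → 10, wraps to 0, carry into subsquare.
Longitude subsquare q = 16; +1 → 17 = r.
Latitude extended square 5; +1 → 6.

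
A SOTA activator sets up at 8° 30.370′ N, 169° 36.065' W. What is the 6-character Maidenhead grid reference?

AJ58em

Shift to the Maidenhead origin (180°W, 90°S): lon 10.3989, lat 98.5062.
Field: lon ⌊10.3989/20⌋ = 0 → A; lat ⌊98.5062/10⌋ = 9 → J.
Square: lon ⌊10.3989/2⌋ = 5; lat ⌊8.5062/1⌋ = 8.
Subsquare: lon ⌊0.3989/0.0833333⌋ = 4 → e; lat ⌊0.5062/0.0416667⌋ = 12 → m.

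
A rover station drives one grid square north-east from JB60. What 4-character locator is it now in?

Longitude square 6; +1 → 7.
Latitude square 0; +1 → 1.

JB71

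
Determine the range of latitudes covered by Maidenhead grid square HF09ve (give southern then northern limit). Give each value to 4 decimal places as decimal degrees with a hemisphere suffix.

30.8333° S, 30.7917° S

Field H=7, F=5: +7·20° lon, +5·10° lat → SW at lon -40°, lat -40°.
Square 0, 9: +0·2° lon, +9·1° lat → SW at lon -40°, lat -31°.
Subsquare v=21, e=4: +21·0.0833333° lon, +4·0.0416667° lat → SW at lon -38.25°, lat -30.8333°.
Cell spans 0.0833333° lon × 0.0416667° lat.
south 30.8333° S, north 30.7917° S.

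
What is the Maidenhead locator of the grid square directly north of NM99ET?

Latitude subsquare t = 19; +1 → 20 = u.
The longitude characters are unchanged.

NM99eu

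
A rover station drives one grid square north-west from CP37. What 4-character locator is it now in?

CP28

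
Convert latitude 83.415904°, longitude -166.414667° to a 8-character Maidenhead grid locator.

AR63tj09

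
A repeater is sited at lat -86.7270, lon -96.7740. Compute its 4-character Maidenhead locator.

EA13

Offset from 180°W / 90°S: lon 83.23°, lat 3.27°.
Field: 83.23/20 → 4 → E, 3.27/10 → 0 → A; chars EA.
Square: 3.23/2 → 1, 3.27/1 → 3; chars 13.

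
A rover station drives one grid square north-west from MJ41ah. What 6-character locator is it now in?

MJ31xi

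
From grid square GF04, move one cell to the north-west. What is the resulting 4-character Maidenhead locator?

FF95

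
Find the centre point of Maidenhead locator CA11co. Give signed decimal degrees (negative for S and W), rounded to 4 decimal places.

-88.3958, -137.7917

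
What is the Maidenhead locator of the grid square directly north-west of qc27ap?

Longitude subsquare a = 0; −1 → -1, wraps to 23 = x, carry into square.
Longitude square 2; −1 → 1.
Latitude subsquare p = 15; +1 → 16 = q.

QC17xq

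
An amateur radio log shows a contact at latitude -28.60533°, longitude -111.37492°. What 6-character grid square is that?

Offset from 180°W / 90°S: lon 68.6251°, lat 61.3947°.
Field: lon ⌊68.6251/20⌋ = 3 → D; lat ⌊61.3947/10⌋ = 6 → G.
Square: lon ⌊8.6251/2⌋ = 4; lat ⌊1.3947/1⌋ = 1.
Subsquare: lon ⌊0.6251/0.0833333⌋ = 7 → h; lat ⌊0.3947/0.0416667⌋ = 9 → j.

DG41hj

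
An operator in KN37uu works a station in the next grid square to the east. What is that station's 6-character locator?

Longitude subsquare u = 20; +1 → 21 = v.
The latitude characters are unchanged.

KN37vu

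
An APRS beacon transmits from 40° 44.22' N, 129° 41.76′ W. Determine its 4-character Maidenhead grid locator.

Shift to the Maidenhead origin (180°W, 90°S): lon 50.30, lat 130.74.
Field (20°×10°, letters A–R): 50.30/20 → 2 → C, 130.74/10 → 13 → N; chars CN.
Square (2°×1°, digits 0–9): 10.30/2 → 5, 0.74/1 → 0; chars 50.

CN50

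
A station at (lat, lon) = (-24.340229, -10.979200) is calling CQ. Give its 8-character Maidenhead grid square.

Offset from 180°W / 90°S: lon 169.02080°, lat 65.65977°.
Field: lon ⌊169.02080/20⌋ = 8 → I; lat ⌊65.65977/10⌋ = 6 → G.
Square: lon ⌊9.02080/2⌋ = 4; lat ⌊5.65977/1⌋ = 5.
Subsquare: lon ⌊1.02080/0.0833333⌋ = 12 → m; lat ⌊0.65977/0.0416667⌋ = 15 → p.
Extended square: lon ⌊0.02080/0.00833333⌋ = 2; lat ⌊0.03477/0.00416667⌋ = 8.

IG45mp28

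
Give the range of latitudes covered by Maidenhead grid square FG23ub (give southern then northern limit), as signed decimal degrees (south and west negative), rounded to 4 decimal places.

Field F=5, G=6: +5·20° lon, +6·10° lat → SW at lon -80°, lat -30°.
Square 2, 3: +2·2° lon, +3·1° lat → SW at lon -76°, lat -27°.
Subsquare u=20, b=1: +20·0.0833333° lon, +1·0.0416667° lat → SW at lon -74.3333°, lat -26.9583°.
Cell spans 0.0833333° lon × 0.0416667° lat.
south -26.9583, north -26.9167.

-26.9583, -26.9167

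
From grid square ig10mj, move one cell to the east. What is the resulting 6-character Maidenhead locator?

Longitude subsquare m = 12; +1 → 13 = n.
The latitude characters are unchanged.

IG10nj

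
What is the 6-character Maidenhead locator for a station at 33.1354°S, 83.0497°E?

Add 180° to longitude and 90° to latitude: 263.0497, 56.8646.
Field: lon ⌊263.0497/20⌋ = 13 → N; lat ⌊56.8646/10⌋ = 5 → F.
Square: lon ⌊3.0497/2⌋ = 1; lat ⌊6.8646/1⌋ = 6.
Subsquare: lon ⌊1.0497/0.0833333⌋ = 12 → m; lat ⌊0.8646/0.0416667⌋ = 20 → u.

NF16mu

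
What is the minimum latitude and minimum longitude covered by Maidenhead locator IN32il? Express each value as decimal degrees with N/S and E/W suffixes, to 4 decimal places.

42.4583° N, 13.3333° W

Field I=8, N=13: +8·20° lon, +13·10° lat → SW at lon -20°, lat 40°.
Square 3, 2: +3·2° lon, +2·1° lat → SW at lon -14°, lat 42°.
Subsquare i=8, l=11: +8·0.0833333° lon, +11·0.0416667° lat → SW at lon -13.3333°, lat 42.4583°.
latitude 42.4583° N, longitude 13.3333° W.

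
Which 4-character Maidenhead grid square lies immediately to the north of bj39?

BK30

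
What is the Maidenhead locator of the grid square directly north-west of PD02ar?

OD92xs

Longitude subsquare a = 0; −1 → -1, wraps to 23 = x, carry into square.
Longitude square 0; −1 → -1, wraps to 9, carry into field.
Longitude field P = 15; −1 → 14 = O.
Latitude subsquare r = 17; +1 → 18 = s.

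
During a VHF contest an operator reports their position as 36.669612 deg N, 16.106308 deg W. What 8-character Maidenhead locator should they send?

Shift to the Maidenhead origin (180°W, 90°S): lon 163.89369, lat 126.66961.
Field (20°×10°, letters A–R): lon ⌊163.89369/20⌋ = 8 → I; lat ⌊126.66961/10⌋ = 12 → M.
Square (2°×1°, digits 0–9): lon ⌊3.89369/2⌋ = 1; lat ⌊6.66961/1⌋ = 6.
Subsquare (5′×2.5′, letters a–x): lon ⌊1.89369/0.0833333⌋ = 22 → w; lat ⌊0.66961/0.0416667⌋ = 16 → q.
Extended square (30″×15″, digits 0–9): lon ⌊0.06036/0.00833333⌋ = 7; lat ⌊0.00295/0.00416667⌋ = 0.

IM16wq70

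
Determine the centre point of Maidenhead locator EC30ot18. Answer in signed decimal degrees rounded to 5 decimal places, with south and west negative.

Field E=4, C=2: +4·20° lon, +2·10° lat → SW at lon -100°, lat -70°.
Square 3, 0: +3·2° lon, +0·1° lat → SW at lon -94°, lat -70°.
Subsquare o=14, t=19: +14·0.0833333° lon, +19·0.0416667° lat → SW at lon -92.8333°, lat -69.2083°.
Extended square 1, 8: +1·0.00833333° lon, +8·0.00416667° lat → SW at lon -92.825°, lat -69.175°.
Cell spans 0.00833333° lon × 0.00416667° lat. Centre is SW corner plus half of each.
latitude -69.17292, longitude -92.82083.

-69.17292, -92.82083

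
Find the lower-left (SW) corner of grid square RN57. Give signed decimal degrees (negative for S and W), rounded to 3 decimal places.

47.000, 170.000

Field R=17, N=13: +17·20° lon, +13·10° lat → SW at lon 160°, lat 40°.
Square 5, 7: +5·2° lon, +7·1° lat → SW at lon 170°, lat 47°.
latitude 47.000, longitude 170.000.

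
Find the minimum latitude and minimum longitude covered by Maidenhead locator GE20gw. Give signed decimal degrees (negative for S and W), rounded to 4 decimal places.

-49.0833, -55.5000

Field G=6, E=4: +6·20° lon, +4·10° lat → SW at lon -60°, lat -50°.
Square 2, 0: +2·2° lon, +0·1° lat → SW at lon -56°, lat -50°.
Subsquare g=6, w=22: +6·0.0833333° lon, +22·0.0416667° lat → SW at lon -55.5°, lat -49.0833°.
latitude -49.0833, longitude -55.5000.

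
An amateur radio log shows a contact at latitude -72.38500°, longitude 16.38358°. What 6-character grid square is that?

JB87eo

Add 180° to longitude and 90° to latitude: 196.3836, 17.6150.
Field: lon ⌊196.3836/20⌋ = 9 → J; lat ⌊17.6150/10⌋ = 1 → B.
Square: lon ⌊16.3836/2⌋ = 8; lat ⌊7.6150/1⌋ = 7.
Subsquare: lon ⌊0.3836/0.0833333⌋ = 4 → e; lat ⌊0.6150/0.0416667⌋ = 14 → o.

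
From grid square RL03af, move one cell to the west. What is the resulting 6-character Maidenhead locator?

QL93xf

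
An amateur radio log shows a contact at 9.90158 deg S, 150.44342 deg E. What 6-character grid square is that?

Offset from 180°W / 90°S: lon 330.4434°, lat 80.0984°.
Field: lon ⌊330.4434/20⌋ = 16 → Q; lat ⌊80.0984/10⌋ = 8 → I.
Square: lon ⌊10.4434/2⌋ = 5; lat ⌊0.0984/1⌋ = 0.
Subsquare: lon ⌊0.4434/0.0833333⌋ = 5 → f; lat ⌊0.0984/0.0416667⌋ = 2 → c.

QI50fc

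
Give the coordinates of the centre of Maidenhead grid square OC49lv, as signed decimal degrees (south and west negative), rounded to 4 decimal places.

-60.1042, 108.9583

Field O=14, C=2: +14·20° lon, +2·10° lat → SW at lon 100°, lat -70°.
Square 4, 9: +4·2° lon, +9·1° lat → SW at lon 108°, lat -61°.
Subsquare l=11, v=21: +11·0.0833333° lon, +21·0.0416667° lat → SW at lon 108.917°, lat -60.125°.
Cell spans 0.0833333° lon × 0.0416667° lat. Centre is SW corner plus half of each.
latitude -60.1042, longitude 108.9583.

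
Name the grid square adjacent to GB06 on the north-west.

Longitude square 0; −1 → -1, wraps to 9, carry into field.
Longitude field G = 6; −1 → 5 = F.
Latitude square 6; +1 → 7.

FB97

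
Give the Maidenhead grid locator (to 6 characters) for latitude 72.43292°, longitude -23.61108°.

HQ82ek

Shift to the Maidenhead origin (180°W, 90°S): lon 156.3889, lat 162.4329.
Field: lon ⌊156.3889/20⌋ = 7 → H; lat ⌊162.4329/10⌋ = 16 → Q.
Square: lon ⌊16.3889/2⌋ = 8; lat ⌊2.4329/1⌋ = 2.
Subsquare: lon ⌊0.3889/0.0833333⌋ = 4 → e; lat ⌊0.4329/0.0416667⌋ = 10 → k.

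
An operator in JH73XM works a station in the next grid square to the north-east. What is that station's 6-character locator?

JH83an

Longitude subsquare x = 23; +1 → 24, wraps to 0 = a, carry into square.
Longitude square 7; +1 → 8.
Latitude subsquare m = 12; +1 → 13 = n.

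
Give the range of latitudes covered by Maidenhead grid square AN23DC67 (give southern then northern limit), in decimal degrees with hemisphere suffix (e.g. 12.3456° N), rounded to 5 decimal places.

Field A=0, N=13: +0·20° lon, +13·10° lat → SW at lon -180°, lat 40°.
Square 2, 3: +2·2° lon, +3·1° lat → SW at lon -176°, lat 43°.
Subsquare d=3, c=2: +3·0.0833333° lon, +2·0.0416667° lat → SW at lon -175.75°, lat 43.0833°.
Extended square 6, 7: +6·0.00833333° lon, +7·0.00416667° lat → SW at lon -175.7°, lat 43.1125°.
Cell spans 0.00833333° lon × 0.00416667° lat.
south 43.11250° N, north 43.11667° N.

43.11250° N, 43.11667° N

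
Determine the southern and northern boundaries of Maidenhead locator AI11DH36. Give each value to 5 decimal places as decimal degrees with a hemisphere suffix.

Field A=0, I=8: +0·20° lon, +8·10° lat → SW at lon -180°, lat -10°.
Square 1, 1: +1·2° lon, +1·1° lat → SW at lon -178°, lat -9°.
Subsquare d=3, h=7: +3·0.0833333° lon, +7·0.0416667° lat → SW at lon -177.75°, lat -8.70833°.
Extended square 3, 6: +3·0.00833333° lon, +6·0.00416667° lat → SW at lon -177.725°, lat -8.68333°.
Cell spans 0.00833333° lon × 0.00416667° lat.
south 8.68333° S, north 8.67917° S.

8.68333° S, 8.67917° S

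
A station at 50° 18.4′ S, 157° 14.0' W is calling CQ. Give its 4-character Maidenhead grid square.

Shift to the Maidenhead origin (180°W, 90°S): lon 22.77, lat 39.69.
Field (20°×10°, letters A–R): lon ⌊22.77/20⌋ = 1 → B; lat ⌊39.69/10⌋ = 3 → D.
Square (2°×1°, digits 0–9): lon ⌊2.77/2⌋ = 1; lat ⌊9.69/1⌋ = 9.

BD19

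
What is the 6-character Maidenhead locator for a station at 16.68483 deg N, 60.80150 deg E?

MK06jq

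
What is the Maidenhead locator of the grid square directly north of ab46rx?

AB47ra

Latitude subsquare x = 23; +1 → 24, wraps to 0 = a, carry into square.
Latitude square 6; +1 → 7.
The longitude characters are unchanged.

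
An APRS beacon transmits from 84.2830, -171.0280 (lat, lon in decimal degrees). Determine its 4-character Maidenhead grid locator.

Offset from 180°W / 90°S: lon 8.97°, lat 174.28°.
Field: 8.97/20 → 0 → A, 174.28/10 → 17 → R; chars AR.
Square: 8.97/2 → 4, 4.28/1 → 4; chars 44.

AR44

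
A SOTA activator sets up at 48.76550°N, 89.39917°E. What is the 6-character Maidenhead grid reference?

Offset from 180°W / 90°S: lon 269.3992°, lat 138.7655°.
Field (20°×10°, letters A–R): 269.3992/20 → 13 → N, 138.7655/10 → 13 → N; chars NN.
Square (2°×1°, digits 0–9): 9.3992/2 → 4, 8.7655/1 → 8; chars 48.
Subsquare (5′×2.5′, letters a–x): 1.3992/0.0833333 → 16 → q, 0.7655/0.0416667 → 18 → s; chars qs.

NN48qs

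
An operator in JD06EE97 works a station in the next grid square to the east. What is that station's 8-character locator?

JD06fe07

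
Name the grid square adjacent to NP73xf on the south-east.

Longitude subsquare x = 23; +1 → 24, wraps to 0 = a, carry into square.
Longitude square 7; +1 → 8.
Latitude subsquare f = 5; −1 → 4 = e.

NP83ae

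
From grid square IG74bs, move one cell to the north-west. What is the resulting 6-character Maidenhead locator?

IG74at

Longitude subsquare b = 1; −1 → 0 = a.
Latitude subsquare s = 18; +1 → 19 = t.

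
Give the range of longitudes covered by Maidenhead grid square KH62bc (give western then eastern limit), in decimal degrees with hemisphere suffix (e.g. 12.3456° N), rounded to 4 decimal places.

32.0833° E, 32.1667° E

Field K=10, H=7: +10·20° lon, +7·10° lat → SW at lon 20°, lat -20°.
Square 6, 2: +6·2° lon, +2·1° lat → SW at lon 32°, lat -18°.
Subsquare b=1, c=2: +1·0.0833333° lon, +2·0.0416667° lat → SW at lon 32.0833°, lat -17.9167°.
Cell spans 0.0833333° lon × 0.0416667° lat.
west 32.0833° E, east 32.1667° E.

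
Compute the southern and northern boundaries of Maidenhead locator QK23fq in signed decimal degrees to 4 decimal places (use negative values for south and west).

13.6667, 13.7083

Field Q=16, K=10: +16·20° lon, +10·10° lat → SW at lon 140°, lat 10°.
Square 2, 3: +2·2° lon, +3·1° lat → SW at lon 144°, lat 13°.
Subsquare f=5, q=16: +5·0.0833333° lon, +16·0.0416667° lat → SW at lon 144.417°, lat 13.6667°.
Cell spans 0.0833333° lon × 0.0416667° lat.
south 13.6667, north 13.7083.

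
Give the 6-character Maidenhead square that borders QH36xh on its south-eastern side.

Longitude subsquare x = 23; +1 → 24, wraps to 0 = a, carry into square.
Longitude square 3; +1 → 4.
Latitude subsquare h = 7; −1 → 6 = g.

QH46ag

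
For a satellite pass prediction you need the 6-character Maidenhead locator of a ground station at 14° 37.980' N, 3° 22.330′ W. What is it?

Add 180° to longitude and 90° to latitude: 176.6278, 104.6330.
Field: 176.6278/20 → 8 → I, 104.6330/10 → 10 → K; chars IK.
Square: 16.6278/2 → 8, 4.6330/1 → 4; chars 84.
Subsquare: 0.6278/0.0833333 → 7 → h, 0.6330/0.0416667 → 15 → p; chars hp.

IK84hp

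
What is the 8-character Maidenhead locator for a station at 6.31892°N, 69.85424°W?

Add 180° to longitude and 90° to latitude: 110.14576, 96.31892.
Field: lon ⌊110.14576/20⌋ = 5 → F; lat ⌊96.31892/10⌋ = 9 → J.
Square: lon ⌊10.14576/2⌋ = 5; lat ⌊6.31892/1⌋ = 6.
Subsquare: lon ⌊0.14576/0.0833333⌋ = 1 → b; lat ⌊0.31892/0.0416667⌋ = 7 → h.
Extended square: lon ⌊0.06243/0.00833333⌋ = 7; lat ⌊0.02725/0.00416667⌋ = 6.

FJ56bh76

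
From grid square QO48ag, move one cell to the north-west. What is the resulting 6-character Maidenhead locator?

QO38xh

Longitude subsquare a = 0; −1 → -1, wraps to 23 = x, carry into square.
Longitude square 4; −1 → 3.
Latitude subsquare g = 6; +1 → 7 = h.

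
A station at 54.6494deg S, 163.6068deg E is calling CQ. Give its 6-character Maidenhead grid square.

RD15ti

Offset from 180°W / 90°S: lon 343.6068°, lat 35.3506°.
Field: lon ⌊343.6068/20⌋ = 17 → R; lat ⌊35.3506/10⌋ = 3 → D.
Square: lon ⌊3.6068/2⌋ = 1; lat ⌊5.3506/1⌋ = 5.
Subsquare: lon ⌊1.6068/0.0833333⌋ = 19 → t; lat ⌊0.3506/0.0416667⌋ = 8 → i.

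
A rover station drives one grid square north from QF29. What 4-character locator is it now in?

QG20

Latitude square 9; +1 → 10, wraps to 0, carry into field.
Latitude field F = 5; +1 → 6 = G.
The longitude characters are unchanged.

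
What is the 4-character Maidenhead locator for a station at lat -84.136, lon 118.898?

OA95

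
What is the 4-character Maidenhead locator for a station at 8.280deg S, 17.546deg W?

II11

Add 180° to longitude and 90° to latitude: 162.45, 81.72.
Field (20°×10°, letters A–R): 162.45/20 → 8 → I, 81.72/10 → 8 → I; chars II.
Square (2°×1°, digits 0–9): 2.45/2 → 1, 1.72/1 → 1; chars 11.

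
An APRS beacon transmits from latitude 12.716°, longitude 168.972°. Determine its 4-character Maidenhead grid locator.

RK42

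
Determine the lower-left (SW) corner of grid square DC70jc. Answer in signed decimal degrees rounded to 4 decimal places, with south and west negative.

Field D=3, C=2: +3·20° lon, +2·10° lat → SW at lon -120°, lat -70°.
Square 7, 0: +7·2° lon, +0·1° lat → SW at lon -106°, lat -70°.
Subsquare j=9, c=2: +9·0.0833333° lon, +2·0.0416667° lat → SW at lon -105.25°, lat -69.9167°.
latitude -69.9167, longitude -105.2500.

-69.9167, -105.2500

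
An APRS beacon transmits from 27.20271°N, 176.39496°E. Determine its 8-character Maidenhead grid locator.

RL87ee78

Add 180° to longitude and 90° to latitude: 356.39496, 117.20271.
Field (20°×10°, letters A–R): 356.39496/20 → 17 → R, 117.20271/10 → 11 → L; chars RL.
Square (2°×1°, digits 0–9): 16.39496/2 → 8, 7.20271/1 → 7; chars 87.
Subsquare (5′×2.5′, letters a–x): 0.39496/0.0833333 → 4 → e, 0.20271/0.0416667 → 4 → e; chars ee.
Extended square (30″×15″, digits 0–9): 0.06163/0.00833333 → 7, 0.03604/0.00416667 → 8; chars 78.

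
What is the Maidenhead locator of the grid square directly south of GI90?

GH99

Latitude square 0; −1 → -1, wraps to 9, carry into field.
Latitude field I = 8; −1 → 7 = H.
The longitude characters are unchanged.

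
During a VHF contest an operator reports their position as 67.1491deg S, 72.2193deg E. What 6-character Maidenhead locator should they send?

Offset from 180°W / 90°S: lon 252.2193°, lat 22.8509°.
Field: lon ⌊252.2193/20⌋ = 12 → M; lat ⌊22.8509/10⌋ = 2 → C.
Square: lon ⌊12.2193/2⌋ = 6; lat ⌊2.8509/1⌋ = 2.
Subsquare: lon ⌊0.2193/0.0833333⌋ = 2 → c; lat ⌊0.8509/0.0416667⌋ = 20 → u.

MC62cu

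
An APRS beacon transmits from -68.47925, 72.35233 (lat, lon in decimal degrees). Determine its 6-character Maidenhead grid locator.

Shift to the Maidenhead origin (180°W, 90°S): lon 252.3523, lat 21.5208.
Field: lon ⌊252.3523/20⌋ = 12 → M; lat ⌊21.5208/10⌋ = 2 → C.
Square: lon ⌊12.3523/2⌋ = 6; lat ⌊1.5208/1⌋ = 1.
Subsquare: lon ⌊0.3523/0.0833333⌋ = 4 → e; lat ⌊0.5208/0.0416667⌋ = 12 → m.

MC61em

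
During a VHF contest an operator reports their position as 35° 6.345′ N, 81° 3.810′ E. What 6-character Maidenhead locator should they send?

Offset from 180°W / 90°S: lon 261.0635°, lat 125.1058°.
Field (20°×10°, letters A–R): lon ⌊261.0635/20⌋ = 13 → N; lat ⌊125.1058/10⌋ = 12 → M.
Square (2°×1°, digits 0–9): lon ⌊1.0635/2⌋ = 0; lat ⌊5.1058/1⌋ = 5.
Subsquare (5′×2.5′, letters a–x): lon ⌊1.0635/0.0833333⌋ = 12 → m; lat ⌊0.1058/0.0416667⌋ = 2 → c.

NM05mc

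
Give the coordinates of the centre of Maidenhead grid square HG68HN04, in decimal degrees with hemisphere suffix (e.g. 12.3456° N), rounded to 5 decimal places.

Field H=7, G=6: +7·20° lon, +6·10° lat → SW at lon -40°, lat -30°.
Square 6, 8: +6·2° lon, +8·1° lat → SW at lon -28°, lat -22°.
Subsquare h=7, n=13: +7·0.0833333° lon, +13·0.0416667° lat → SW at lon -27.4167°, lat -21.4583°.
Extended square 0, 4: +0·0.00833333° lon, +4·0.00416667° lat → SW at lon -27.4167°, lat -21.4417°.
Cell spans 0.00833333° lon × 0.00416667° lat. Centre is SW corner plus half of each.
latitude 21.43958° S, longitude 27.41250° W.

21.43958° S, 27.41250° W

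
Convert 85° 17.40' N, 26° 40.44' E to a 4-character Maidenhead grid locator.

KR35

Add 180° to longitude and 90° to latitude: 206.67, 175.29.
Field: 206.67/20 → 10 → K, 175.29/10 → 17 → R; chars KR.
Square: 6.67/2 → 3, 5.29/1 → 5; chars 35.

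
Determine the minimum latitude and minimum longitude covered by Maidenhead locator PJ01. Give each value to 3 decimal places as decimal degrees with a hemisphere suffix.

1.000° N, 120.000° E

Field P=15, J=9: +15·20° lon, +9·10° lat → SW at lon 120°, lat 0°.
Square 0, 1: +0·2° lon, +1·1° lat → SW at lon 120°, lat 1°.
latitude 1.000° N, longitude 120.000° E.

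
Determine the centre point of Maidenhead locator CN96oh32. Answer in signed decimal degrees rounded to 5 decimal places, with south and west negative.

Field C=2, N=13: +2·20° lon, +13·10° lat → SW at lon -140°, lat 40°.
Square 9, 6: +9·2° lon, +6·1° lat → SW at lon -122°, lat 46°.
Subsquare o=14, h=7: +14·0.0833333° lon, +7·0.0416667° lat → SW at lon -120.833°, lat 46.2917°.
Extended square 3, 2: +3·0.00833333° lon, +2·0.00416667° lat → SW at lon -120.808°, lat 46.3°.
Cell spans 0.00833333° lon × 0.00416667° lat. Centre is SW corner plus half of each.
latitude 46.30208, longitude -120.80417.

46.30208, -120.80417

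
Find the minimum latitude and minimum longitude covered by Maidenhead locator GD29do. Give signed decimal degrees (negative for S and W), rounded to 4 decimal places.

-50.4167, -55.7500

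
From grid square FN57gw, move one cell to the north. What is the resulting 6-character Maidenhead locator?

FN57gx

Latitude subsquare w = 22; +1 → 23 = x.
The longitude characters are unchanged.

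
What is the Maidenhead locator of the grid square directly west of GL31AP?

Longitude subsquare a = 0; −1 → -1, wraps to 23 = x, carry into square.
Longitude square 3; −1 → 2.
The latitude characters are unchanged.

GL21xp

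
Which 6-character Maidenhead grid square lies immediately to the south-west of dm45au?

DM35xt

Longitude subsquare a = 0; −1 → -1, wraps to 23 = x, carry into square.
Longitude square 4; −1 → 3.
Latitude subsquare u = 20; −1 → 19 = t.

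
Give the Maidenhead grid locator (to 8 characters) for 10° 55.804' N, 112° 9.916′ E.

OK60bw93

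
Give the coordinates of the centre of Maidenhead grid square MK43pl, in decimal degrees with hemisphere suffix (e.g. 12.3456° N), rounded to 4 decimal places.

Field M=12, K=10: +12·20° lon, +10·10° lat → SW at lon 60°, lat 10°.
Square 4, 3: +4·2° lon, +3·1° lat → SW at lon 68°, lat 13°.
Subsquare p=15, l=11: +15·0.0833333° lon, +11·0.0416667° lat → SW at lon 69.25°, lat 13.4583°.
Cell spans 0.0833333° lon × 0.0416667° lat. Centre is SW corner plus half of each.
latitude 13.4792° N, longitude 69.2917° E.

13.4792° N, 69.2917° E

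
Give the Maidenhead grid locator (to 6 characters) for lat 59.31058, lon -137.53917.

CO19fh

Shift to the Maidenhead origin (180°W, 90°S): lon 42.4608, lat 149.3106.
Field: 42.4608/20 → 2 → C, 149.3106/10 → 14 → O; chars CO.
Square: 2.4608/2 → 1, 9.3106/1 → 9; chars 19.
Subsquare: 0.4608/0.0833333 → 5 → f, 0.3106/0.0416667 → 7 → h; chars fh.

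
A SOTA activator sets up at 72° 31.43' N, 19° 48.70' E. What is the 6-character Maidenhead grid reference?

JQ92vm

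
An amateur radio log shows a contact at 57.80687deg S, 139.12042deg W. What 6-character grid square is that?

CD02ke

Shift to the Maidenhead origin (180°W, 90°S): lon 40.8796, lat 32.1931.
Field (20°×10°, letters A–R): 40.8796/20 → 2 → C, 32.1931/10 → 3 → D; chars CD.
Square (2°×1°, digits 0–9): 0.8796/2 → 0, 2.1931/1 → 2; chars 02.
Subsquare (5′×2.5′, letters a–x): 0.8796/0.0833333 → 10 → k, 0.1931/0.0416667 → 4 → e; chars ke.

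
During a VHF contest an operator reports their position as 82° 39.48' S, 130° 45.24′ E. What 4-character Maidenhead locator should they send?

Offset from 180°W / 90°S: lon 310.75°, lat 7.34°.
Field: 310.75/20 → 15 → P, 7.34/10 → 0 → A; chars PA.
Square: 10.75/2 → 5, 7.34/1 → 7; chars 57.

PA57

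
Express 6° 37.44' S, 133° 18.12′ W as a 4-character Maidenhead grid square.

CI33

Shift to the Maidenhead origin (180°W, 90°S): lon 46.70, lat 83.38.
Field (20°×10°, letters A–R): lon ⌊46.70/20⌋ = 2 → C; lat ⌊83.38/10⌋ = 8 → I.
Square (2°×1°, digits 0–9): lon ⌊6.70/2⌋ = 3; lat ⌊3.38/1⌋ = 3.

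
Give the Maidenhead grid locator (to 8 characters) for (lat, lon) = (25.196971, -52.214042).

GL35ve47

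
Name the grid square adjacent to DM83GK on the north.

Latitude subsquare k = 10; +1 → 11 = l.
The longitude characters are unchanged.

DM83gl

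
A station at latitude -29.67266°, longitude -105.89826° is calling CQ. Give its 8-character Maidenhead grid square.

DG70bh28

Shift to the Maidenhead origin (180°W, 90°S): lon 74.10174, lat 60.32734.
Field (20°×10°, letters A–R): lon ⌊74.10174/20⌋ = 3 → D; lat ⌊60.32734/10⌋ = 6 → G.
Square (2°×1°, digits 0–9): lon ⌊14.10174/2⌋ = 7; lat ⌊0.32734/1⌋ = 0.
Subsquare (5′×2.5′, letters a–x): lon ⌊0.10174/0.0833333⌋ = 1 → b; lat ⌊0.32734/0.0416667⌋ = 7 → h.
Extended square (30″×15″, digits 0–9): lon ⌊0.01841/0.00833333⌋ = 2; lat ⌊0.03567/0.00416667⌋ = 8.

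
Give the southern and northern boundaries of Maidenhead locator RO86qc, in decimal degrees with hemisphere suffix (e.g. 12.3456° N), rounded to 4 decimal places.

56.0833° N, 56.1250° N

Field R=17, O=14: +17·20° lon, +14·10° lat → SW at lon 160°, lat 50°.
Square 8, 6: +8·2° lon, +6·1° lat → SW at lon 176°, lat 56°.
Subsquare q=16, c=2: +16·0.0833333° lon, +2·0.0416667° lat → SW at lon 177.333°, lat 56.0833°.
Cell spans 0.0833333° lon × 0.0416667° lat.
south 56.0833° N, north 56.1250° N.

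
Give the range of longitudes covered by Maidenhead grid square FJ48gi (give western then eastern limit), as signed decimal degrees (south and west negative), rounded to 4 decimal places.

-71.5000, -71.4167

Field F=5, J=9: +5·20° lon, +9·10° lat → SW at lon -80°, lat 0°.
Square 4, 8: +4·2° lon, +8·1° lat → SW at lon -72°, lat 8°.
Subsquare g=6, i=8: +6·0.0833333° lon, +8·0.0416667° lat → SW at lon -71.5°, lat 8.33333°.
Cell spans 0.0833333° lon × 0.0416667° lat.
west -71.5000, east -71.4167.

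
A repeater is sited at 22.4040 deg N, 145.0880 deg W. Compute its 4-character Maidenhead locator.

BL72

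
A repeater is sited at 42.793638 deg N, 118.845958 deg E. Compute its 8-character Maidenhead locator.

Shift to the Maidenhead origin (180°W, 90°S): lon 298.84596, lat 132.79364.
Field (20°×10°, letters A–R): lon ⌊298.84596/20⌋ = 14 → O; lat ⌊132.79364/10⌋ = 13 → N.
Square (2°×1°, digits 0–9): lon ⌊18.84596/2⌋ = 9; lat ⌊2.79364/1⌋ = 2.
Subsquare (5′×2.5′, letters a–x): lon ⌊0.84596/0.0833333⌋ = 10 → k; lat ⌊0.79364/0.0416667⌋ = 19 → t.
Extended square (30″×15″, digits 0–9): lon ⌊0.01262/0.00833333⌋ = 1; lat ⌊0.00197/0.00416667⌋ = 0.

ON92kt10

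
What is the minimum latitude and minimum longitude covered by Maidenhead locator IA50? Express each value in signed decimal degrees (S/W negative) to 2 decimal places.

-90.00, -10.00

Field I=8, A=0: +8·20° lon, +0·10° lat → SW at lon -20°, lat -90°.
Square 5, 0: +5·2° lon, +0·1° lat → SW at lon -10°, lat -90°.
latitude -90.00, longitude -10.00.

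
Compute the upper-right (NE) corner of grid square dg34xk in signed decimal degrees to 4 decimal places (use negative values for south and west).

-25.5417, -112.0000

Field D=3, G=6: +3·20° lon, +6·10° lat → SW at lon -120°, lat -30°.
Square 3, 4: +3·2° lon, +4·1° lat → SW at lon -114°, lat -26°.
Subsquare x=23, k=10: +23·0.0833333° lon, +10·0.0416667° lat → SW at lon -112.083°, lat -25.5833°.
Cell spans 0.0833333° lon × 0.0416667° lat. NE corner is SW corner plus one full cell.
latitude -25.5417, longitude -112.0000.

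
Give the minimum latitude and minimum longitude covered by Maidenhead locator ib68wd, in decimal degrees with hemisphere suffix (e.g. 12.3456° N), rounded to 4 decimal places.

71.8750° S, 6.1667° W

Field I=8, B=1: +8·20° lon, +1·10° lat → SW at lon -20°, lat -80°.
Square 6, 8: +6·2° lon, +8·1° lat → SW at lon -8°, lat -72°.
Subsquare w=22, d=3: +22·0.0833333° lon, +3·0.0416667° lat → SW at lon -6.16667°, lat -71.875°.
latitude 71.8750° S, longitude 6.1667° W.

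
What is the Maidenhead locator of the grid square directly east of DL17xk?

DL27ak

Longitude subsquare x = 23; +1 → 24, wraps to 0 = a, carry into square.
Longitude square 1; +1 → 2.
The latitude characters are unchanged.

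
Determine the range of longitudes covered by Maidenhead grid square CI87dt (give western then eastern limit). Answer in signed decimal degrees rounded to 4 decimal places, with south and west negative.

-123.7500, -123.6667

Field C=2, I=8: +2·20° lon, +8·10° lat → SW at lon -140°, lat -10°.
Square 8, 7: +8·2° lon, +7·1° lat → SW at lon -124°, lat -3°.
Subsquare d=3, t=19: +3·0.0833333° lon, +19·0.0416667° lat → SW at lon -123.75°, lat -2.20833°.
Cell spans 0.0833333° lon × 0.0416667° lat.
west -123.7500, east -123.6667.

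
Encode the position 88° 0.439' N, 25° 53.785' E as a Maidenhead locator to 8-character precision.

KR28wa71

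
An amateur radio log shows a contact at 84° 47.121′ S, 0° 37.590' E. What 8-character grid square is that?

JA05hf51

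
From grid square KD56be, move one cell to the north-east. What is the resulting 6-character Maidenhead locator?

KD56cf

Longitude subsquare b = 1; +1 → 2 = c.
Latitude subsquare e = 4; +1 → 5 = f.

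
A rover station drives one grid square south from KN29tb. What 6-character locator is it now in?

KN29ta

Latitude subsquare b = 1; −1 → 0 = a.
The longitude characters are unchanged.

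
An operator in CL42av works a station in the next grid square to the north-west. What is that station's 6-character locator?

Longitude subsquare a = 0; −1 → -1, wraps to 23 = x, carry into square.
Longitude square 4; −1 → 3.
Latitude subsquare v = 21; +1 → 22 = w.

CL32xw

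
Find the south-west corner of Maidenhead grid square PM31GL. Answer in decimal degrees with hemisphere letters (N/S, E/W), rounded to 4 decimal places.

Field P=15, M=12: +15·20° lon, +12·10° lat → SW at lon 120°, lat 30°.
Square 3, 1: +3·2° lon, +1·1° lat → SW at lon 126°, lat 31°.
Subsquare g=6, l=11: +6·0.0833333° lon, +11·0.0416667° lat → SW at lon 126.5°, lat 31.4583°.
latitude 31.4583° N, longitude 126.5000° E.

31.4583° N, 126.5000° E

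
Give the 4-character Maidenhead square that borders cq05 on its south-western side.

BQ94

Longitude square 0; −1 → -1, wraps to 9, carry into field.
Longitude field C = 2; −1 → 1 = B.
Latitude square 5; −1 → 4.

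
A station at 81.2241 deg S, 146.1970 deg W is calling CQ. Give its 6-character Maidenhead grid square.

Offset from 180°W / 90°S: lon 33.8030°, lat 8.7759°.
Field (20°×10°, letters A–R): lon ⌊33.8030/20⌋ = 1 → B; lat ⌊8.7759/10⌋ = 0 → A.
Square (2°×1°, digits 0–9): lon ⌊13.8030/2⌋ = 6; lat ⌊8.7759/1⌋ = 8.
Subsquare (5′×2.5′, letters a–x): lon ⌊1.8030/0.0833333⌋ = 21 → v; lat ⌊0.7759/0.0416667⌋ = 18 → s.

BA68vs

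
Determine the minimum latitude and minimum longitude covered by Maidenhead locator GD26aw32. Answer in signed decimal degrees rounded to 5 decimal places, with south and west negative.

-53.07500, -55.97500

Field G=6, D=3: +6·20° lon, +3·10° lat → SW at lon -60°, lat -60°.
Square 2, 6: +2·2° lon, +6·1° lat → SW at lon -56°, lat -54°.
Subsquare a=0, w=22: +0·0.0833333° lon, +22·0.0416667° lat → SW at lon -56°, lat -53.0833°.
Extended square 3, 2: +3·0.00833333° lon, +2·0.00416667° lat → SW at lon -55.975°, lat -53.075°.
latitude -53.07500, longitude -55.97500.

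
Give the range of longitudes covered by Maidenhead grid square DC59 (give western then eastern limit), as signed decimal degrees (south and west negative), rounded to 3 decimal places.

Field D=3, C=2: +3·20° lon, +2·10° lat → SW at lon -120°, lat -70°.
Square 5, 9: +5·2° lon, +9·1° lat → SW at lon -110°, lat -61°.
Cell spans 2° lon × 1° lat.
west -110.000, east -108.000.

-110.000, -108.000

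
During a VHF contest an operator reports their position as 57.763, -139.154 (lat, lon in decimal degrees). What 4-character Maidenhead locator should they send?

Offset from 180°W / 90°S: lon 40.85°, lat 147.76°.
Field: lon ⌊40.85/20⌋ = 2 → C; lat ⌊147.76/10⌋ = 14 → O.
Square: lon ⌊0.85/2⌋ = 0; lat ⌊7.76/1⌋ = 7.

CO07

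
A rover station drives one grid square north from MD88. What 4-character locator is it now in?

MD89

Latitude square 8; +1 → 9.
The longitude characters are unchanged.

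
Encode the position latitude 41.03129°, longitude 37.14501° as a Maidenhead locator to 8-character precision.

Offset from 180°W / 90°S: lon 217.14501°, lat 131.03129°.
Field: 217.14501/20 → 10 → K, 131.03129/10 → 13 → N; chars KN.
Square: 17.14501/2 → 8, 1.03129/1 → 1; chars 81.
Subsquare: 1.14501/0.0833333 → 13 → n, 0.03129/0.0416667 → 0 → a; chars na.
Extended square: 0.06168/0.00833333 → 7, 0.03129/0.00416667 → 7; chars 77.

KN81na77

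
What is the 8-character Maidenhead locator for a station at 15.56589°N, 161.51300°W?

AK95fn85

Add 180° to longitude and 90° to latitude: 18.48700, 105.56589.
Field (20°×10°, letters A–R): lon ⌊18.48700/20⌋ = 0 → A; lat ⌊105.56589/10⌋ = 10 → K.
Square (2°×1°, digits 0–9): lon ⌊18.48700/2⌋ = 9; lat ⌊5.56589/1⌋ = 5.
Subsquare (5′×2.5′, letters a–x): lon ⌊0.48700/0.0833333⌋ = 5 → f; lat ⌊0.56589/0.0416667⌋ = 13 → n.
Extended square (30″×15″, digits 0–9): lon ⌊0.07033/0.00833333⌋ = 8; lat ⌊0.02422/0.00416667⌋ = 5.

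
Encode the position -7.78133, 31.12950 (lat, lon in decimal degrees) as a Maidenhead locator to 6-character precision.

Offset from 180°W / 90°S: lon 211.1295°, lat 82.2187°.
Field: lon ⌊211.1295/20⌋ = 10 → K; lat ⌊82.2187/10⌋ = 8 → I.
Square: lon ⌊11.1295/2⌋ = 5; lat ⌊2.2187/1⌋ = 2.
Subsquare: lon ⌊1.1295/0.0833333⌋ = 13 → n; lat ⌊0.2187/0.0416667⌋ = 5 → f.

KI52nf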